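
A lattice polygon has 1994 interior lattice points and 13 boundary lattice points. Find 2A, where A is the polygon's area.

By Pick's theorem, A = I + B/2 − 1 = 1994 + 13/2 − 1 = 3999/2.
Hence 2A = 3999.

3999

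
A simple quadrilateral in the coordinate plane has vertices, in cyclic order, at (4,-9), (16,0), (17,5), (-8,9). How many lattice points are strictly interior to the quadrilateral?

The shoelace formula gives twice the area as |[4·0 − 16·(-9)] + [16·5 − 17·0] + [17·9 − (-8)·5] + [(-8)·(-9) − 4·9]| = 453, so the area is 226.5.
Along each edge there are gcd(|Δx|,|Δy|)+1 lattice points, so counting each shared vertex once the boundary has gcd(12,9) + gcd(1,5) + gcd(25,4) + gcd(12,18) = 3+1+1+6 = 11.
Pick's theorem gives I = A − B/2 + 1 = 226.5 − 11/2 + 1 = 222.

222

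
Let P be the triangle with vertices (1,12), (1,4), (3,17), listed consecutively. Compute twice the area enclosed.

16

By the shoelace formula, twice the signed area is |[1·4 − 1·12] + [1·17 − 3·4] + [3·12 − 1·17]| = 16, so the area is 8.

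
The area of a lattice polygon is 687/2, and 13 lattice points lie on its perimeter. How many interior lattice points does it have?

338

Pick's theorem A = I + B/2 − 1 rearranges to I = A − B/2 + 1 = 687/2 − 13/2 + 1 = 338.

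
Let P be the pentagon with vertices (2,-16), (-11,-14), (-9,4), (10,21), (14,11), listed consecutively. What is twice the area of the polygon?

1033

Using the shoelace formula, 2A = |(2·(-14) − (-11)·(-16)) + ((-11)·4 − (-9)·(-14)) + ((-9)·21 − 10·4) + (10·11 − 14·21) + (14·(-16) − 2·11)| = 1033, so the area is 1033/2.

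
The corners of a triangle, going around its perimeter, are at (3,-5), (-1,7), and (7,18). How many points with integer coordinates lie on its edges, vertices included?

The number of boundary lattice points is Σ gcd(|Δx|,|Δy|) = gcd(4,12) + gcd(8,11) + gcd(4,23) = 4+1+1 = 6.

6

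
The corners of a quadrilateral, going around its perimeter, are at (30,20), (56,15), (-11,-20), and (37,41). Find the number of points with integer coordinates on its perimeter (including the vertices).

10

Summing gcd(|Δx|,|Δy|) over the edges gives the boundary count: gcd(26,5) + gcd(67,35) + gcd(48,61) + gcd(7,21) = 1+1+1+7 = 10.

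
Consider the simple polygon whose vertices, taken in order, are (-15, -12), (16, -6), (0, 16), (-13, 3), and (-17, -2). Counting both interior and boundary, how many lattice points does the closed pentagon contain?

509

Using the shoelace formula, 2A = |[(-15)·(-6) − 16·(-12)] + [16·16 − 0·(-6)] + [0·3 − (-13)·16] + [(-13)·(-2) − (-17)·3] + [(-17)·(-12) − (-15)·(-2)]| = 997, so the area is 997/2.
Summing gcd(|Δx|,|Δy|) over the edges gives the boundary count: gcd(31,6) + gcd(16,22) + gcd(13,13) + gcd(4,5) + gcd(2,10) = 1+2+13+1+2 = 19.
Pick's theorem gives I = A − B/2 + 1 = 997/2 − 19/2 + 1 = 490, so the closed region contains I + B = 490 + 19 = 509 lattice points.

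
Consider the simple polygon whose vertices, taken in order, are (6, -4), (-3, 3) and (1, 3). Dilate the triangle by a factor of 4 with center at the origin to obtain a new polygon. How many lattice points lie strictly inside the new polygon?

The shoelace formula gives twice the area as |(6·3 − (-3)·(-4)) + ((-3)·3 − 1·3) + (1·(-4) − 6·3)| = 28, so the area is 14.
Summing gcd(|Δx|,|Δy|) over the edges gives the boundary count: gcd(9,7) + gcd(4,0) + gcd(5,7) = 1+4+1 = 6.
Scaling by 4 multiplies the area by 4² = 16 (so the new area is 224) and multiplies the boundary lattice-point count by 4, giving 24.
By Pick's theorem, the interior count of the dilated polygon is 224 − 24/2 + 1 = 213.

213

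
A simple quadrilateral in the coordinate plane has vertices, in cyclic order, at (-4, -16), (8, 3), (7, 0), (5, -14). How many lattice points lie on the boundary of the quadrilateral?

5

Along each edge there are gcd(|Δx|,|Δy|)+1 lattice points, so counting each shared vertex once the boundary has gcd(12,19) + gcd(1,3) + gcd(2,14) + gcd(9,2) = 1+1+2+1 = 5.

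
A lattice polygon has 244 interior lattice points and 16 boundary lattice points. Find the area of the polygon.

Pick's theorem states A = I + B/2 − 1, so A = 244 + 16/2 − 1 = 251.

251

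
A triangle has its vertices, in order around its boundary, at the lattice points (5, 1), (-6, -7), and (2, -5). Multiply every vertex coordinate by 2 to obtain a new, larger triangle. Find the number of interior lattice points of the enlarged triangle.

79

The shoelace formula gives twice the area as |(5·(-7) − (-6)·1) + ((-6)·(-5) − 2·(-7)) + (2·1 − 5·(-5))| = 42, so the area is 21.
Along each edge there are gcd(|Δx|,|Δy|)+1 lattice points, so counting each shared vertex once the boundary has gcd(11,8) + gcd(8,2) + gcd(3,6) = 1+2+3 = 6.
Scaling by 2 multiplies the area by 2² = 4 (so the new area is 84) and multiplies the boundary lattice-point count by 2, giving 12.
By Pick's theorem, the interior count of the dilated polygon is 84 − 12/2 + 1 = 79.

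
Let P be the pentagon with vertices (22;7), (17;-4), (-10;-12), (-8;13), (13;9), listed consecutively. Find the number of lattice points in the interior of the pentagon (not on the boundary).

511

By the shoelace formula, twice the signed area is |[22·(-4) − 17·7] + [17·(-12) − (-10)·(-4)] + [(-10)·13 − (-8)·(-12)] + [(-8)·9 − 13·13] + [13·7 − 22·9]| = 1025, so the area is 512.5.
Summing gcd(|Δx|,|Δy|) over the edges gives the boundary count: gcd(5,11) + gcd(27,8) + gcd(2,25) + gcd(21,4) + gcd(9,2) = 1+1+1+1+1 = 5.
Pick's theorem gives I = A − B/2 + 1 = 512.5 − 5/2 + 1 = 511.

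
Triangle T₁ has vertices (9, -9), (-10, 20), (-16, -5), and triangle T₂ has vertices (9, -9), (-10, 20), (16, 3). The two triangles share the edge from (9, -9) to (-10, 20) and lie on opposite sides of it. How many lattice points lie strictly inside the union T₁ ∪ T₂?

539

The union is the simple quadrilateral with vertices (9, -9), (-16, -5), (-10, 20), (16, 3) in order.
The shoelace formula gives twice the area as |[9·(-5) − (-16)·(-9)] + [(-16)·20 − (-10)·(-5)] + [(-10)·3 − 16·20] + [16·(-9) − 9·3]| = 1080, so the area is 540.
Along each edge there are gcd(|Δx|,|Δy|)+1 lattice points, so counting each shared vertex once the boundary has gcd(25,4) + gcd(6,25) + gcd(26,17) + gcd(7,12) = 1+1+1+1 = 4.
By Pick's theorem I = A − B/2 + 1 = 540 − 4/2 + 1 = 539.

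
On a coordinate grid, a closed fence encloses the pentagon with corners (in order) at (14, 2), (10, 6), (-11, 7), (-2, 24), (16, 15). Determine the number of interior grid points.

Using the shoelace formula, 2A = |(14·6 − 10·2) + (10·7 − (-11)·6) + ((-11)·24 − (-2)·7) + ((-2)·15 − 16·24) + (16·2 − 14·15)| = 642, so the area is 321.
Summing gcd(|Δx|,|Δy|) over the edges gives the boundary count: gcd(4,4) + gcd(21,1) + gcd(9,17) + gcd(18,9) + gcd(2,13) = 4+1+1+9+1 = 16.
By Pick's theorem A = I + B/2 − 1, so I = 321 − 16/2 + 1 = 314.

314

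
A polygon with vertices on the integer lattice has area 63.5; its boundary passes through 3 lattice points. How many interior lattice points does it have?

63

From Pick's theorem, I = A − B/2 + 1 = 63.5 − 3/2 + 1 = 63.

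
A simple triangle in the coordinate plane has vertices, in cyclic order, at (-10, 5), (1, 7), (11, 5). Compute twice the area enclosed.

Using the shoelace formula, 2A = |((-10)·7 − 1·5) + (1·5 − 11·7) + (11·5 − (-10)·5)| = 42, so the area is 21.

42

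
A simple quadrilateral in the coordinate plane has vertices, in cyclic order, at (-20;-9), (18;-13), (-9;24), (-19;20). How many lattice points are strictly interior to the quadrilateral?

The shoelace formula gives twice the area as |((-20)·(-13) − 18·(-9)) + (18·24 − (-9)·(-13)) + ((-9)·20 − (-19)·24) + ((-19)·(-9) − (-20)·20)| = 1584, so the area is 792.
The number of boundary lattice points is Σ gcd(|Δx|,|Δy|) = gcd(38,4) + gcd(27,37) + gcd(10,4) + gcd(1,29) = 2+1+2+1 = 6.
By Pick's theorem A = I + B/2 − 1, so I = 792 − 6/2 + 1 = 790.

790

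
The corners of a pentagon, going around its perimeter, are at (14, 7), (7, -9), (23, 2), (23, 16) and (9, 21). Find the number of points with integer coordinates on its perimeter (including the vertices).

Along each edge there are gcd(|Δx|,|Δy|)+1 lattice points, so counting each shared vertex once the boundary has gcd(7,16) + gcd(16,11) + gcd(0,14) + gcd(14,5) + gcd(5,14) = 1+1+14+1+1 = 18.

18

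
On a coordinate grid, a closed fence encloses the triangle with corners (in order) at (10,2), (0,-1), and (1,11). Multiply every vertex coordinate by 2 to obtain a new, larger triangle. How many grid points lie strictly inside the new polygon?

224

Using the shoelace formula, 2A = |(10·(-1) − 0·2) + (0·11 − 1·(-1)) + (1·2 − 10·11)| = 117, so the area is 117/2.
Summing gcd(|Δx|,|Δy|) over the edges gives the boundary count: gcd(10,3) + gcd(1,12) + gcd(9,9) = 1+1+9 = 11.
Scaling by 2 multiplies the area by 2² = 4 (so the new area is 234) and multiplies the boundary lattice-point count by 2, giving 22.
By Pick's theorem, the interior count of the dilated polygon is 234 − 22/2 + 1 = 224.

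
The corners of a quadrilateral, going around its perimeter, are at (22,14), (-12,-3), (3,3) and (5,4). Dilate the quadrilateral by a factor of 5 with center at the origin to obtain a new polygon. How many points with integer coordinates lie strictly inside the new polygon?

The shoelace formula gives twice the area as |(22·(-3) − (-12)·14) + ((-12)·3 − 3·(-3)) + (3·4 − 5·3) + (5·14 − 22·4)| = 54, so the area is 27.
The number of boundary lattice points is Σ gcd(|Δx|,|Δy|) = gcd(34,17) + gcd(15,6) + gcd(2,1) + gcd(17,10) = 17+3+1+1 = 22.
Scaling by 5 multiplies the area by 5² = 25 (so the new area is 675) and multiplies the boundary lattice-point count by 5, giving 110.
By Pick's theorem, the interior count of the dilated polygon is 675 − 110/2 + 1 = 621.

621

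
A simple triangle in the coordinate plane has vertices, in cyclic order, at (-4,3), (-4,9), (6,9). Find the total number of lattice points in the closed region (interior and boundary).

The shoelace formula gives twice the area as |((-4)·9 − (-4)·3) + ((-4)·9 − 6·9) + (6·3 − (-4)·9)| = 60, so the area is 30.
The number of boundary lattice points is Σ gcd(|Δx|,|Δy|) = gcd(0,6) + gcd(10,0) + gcd(10,6) = 6+10+2 = 18.
Pick's theorem gives I = A − B/2 + 1 = 30 − 18/2 + 1 = 22, so the closed region contains I + B = 22 + 18 = 40 lattice points.

40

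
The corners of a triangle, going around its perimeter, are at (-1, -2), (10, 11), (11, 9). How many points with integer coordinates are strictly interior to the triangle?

17

By the shoelace formula, twice the signed area is |((-1)·11 − 10·(-2)) + (10·9 − 11·11) + (11·(-2) − (-1)·9)| = 35, so the area is 17.5.
Along each edge there are gcd(|Δx|,|Δy|)+1 lattice points, so counting each shared vertex once the boundary has gcd(11,13) + gcd(1,2) + gcd(12,11) = 1+1+1 = 3.
By Pick's theorem A = I + B/2 − 1, so I = 17.5 − 3/2 + 1 = 17.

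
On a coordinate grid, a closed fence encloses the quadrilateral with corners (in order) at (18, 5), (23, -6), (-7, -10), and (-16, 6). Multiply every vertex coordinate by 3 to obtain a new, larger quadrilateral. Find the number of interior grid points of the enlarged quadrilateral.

Using the shoelace formula, 2A = |[18·(-6) − 23·5] + [23·(-10) − (-7)·(-6)] + [(-7)·6 − (-16)·(-10)] + [(-16)·5 − 18·6]| = 885, so the area is 442.5.
Along each edge there are gcd(|Δx|,|Δy|)+1 lattice points, so counting each shared vertex once the boundary has gcd(5,11) + gcd(30,4) + gcd(9,16) + gcd(34,1) = 1+2+1+1 = 5.
Scaling by 3 multiplies the area by 3² = 9 (so the new area is 3982.5) and multiplies the boundary lattice-point count by 3, giving 15.
By Pick's theorem, the interior count of the dilated polygon is 3982.5 − 15/2 + 1 = 3976.

3976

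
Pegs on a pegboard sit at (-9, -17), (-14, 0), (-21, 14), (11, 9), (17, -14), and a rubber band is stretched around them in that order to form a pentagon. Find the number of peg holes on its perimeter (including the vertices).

The number of boundary lattice points is Σ gcd(|Δx|,|Δy|) = gcd(5,17) + gcd(7,14) + gcd(32,5) + gcd(6,23) + gcd(26,3) = 1+7+1+1+1 = 11.

11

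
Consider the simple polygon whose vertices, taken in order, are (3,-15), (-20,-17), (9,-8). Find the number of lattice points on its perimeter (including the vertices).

Summing gcd(|Δx|,|Δy|) over the edges gives the boundary count: gcd(23,2) + gcd(29,9) + gcd(6,7) = 1+1+1 = 3.

3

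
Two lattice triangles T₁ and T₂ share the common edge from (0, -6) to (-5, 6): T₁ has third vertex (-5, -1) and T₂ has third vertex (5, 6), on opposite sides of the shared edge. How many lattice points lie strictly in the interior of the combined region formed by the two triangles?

The union is the simple quadrilateral with vertices (0, -6), (-5, -1), (-5, 6), (5, 6) in order.
By the shoelace formula, twice the signed area is |(0·(-1) − (-5)·(-6)) + ((-5)·6 − (-5)·(-1)) + ((-5)·6 − 5·6) + (5·(-6) − 0·6)| = 155, so the area is 155/2.
Summing gcd(|Δx|,|Δy|) over the edges gives the boundary count: gcd(5,5) + gcd(0,7) + gcd(10,0) + gcd(5,12) = 5+7+10+1 = 23.
By Pick's theorem I = A − B/2 + 1 = 155/2 − 23/2 + 1 = 67.

67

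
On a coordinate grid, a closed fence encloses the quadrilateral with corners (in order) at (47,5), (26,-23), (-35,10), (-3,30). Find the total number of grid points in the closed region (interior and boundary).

2120

The shoelace formula gives twice the area as |[47·(-23) − 26·5] + [26·10 − (-35)·(-23)] + [(-35)·30 − (-3)·10] + [(-3)·5 − 47·30]| = 4201, so the area is 4201/2.
The number of boundary lattice points is Σ gcd(|Δx|,|Δy|) = gcd(21,28) + gcd(61,33) + gcd(32,20) + gcd(50,25) = 7+1+4+25 = 37.
Pick's theorem gives I = A − B/2 + 1 = 4201/2 − 37/2 + 1 = 2083, so the closed region contains I + B = 2083 + 37 = 2120 lattice points.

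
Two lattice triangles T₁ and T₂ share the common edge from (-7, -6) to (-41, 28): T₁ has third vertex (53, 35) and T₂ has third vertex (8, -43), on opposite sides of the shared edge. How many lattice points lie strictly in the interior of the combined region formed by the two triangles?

2090

The union is the simple quadrilateral with vertices (-7, -6), (53, 35), (-41, 28), (8, -43) in order.
Using the shoelace formula, 2A = |((-7)·35 − 53·(-6)) + (53·28 − (-41)·35) + ((-41)·(-43) − 8·28) + (8·(-6) − (-7)·(-43))| = 4182, so the area is 2091.
The number of boundary lattice points is Σ gcd(|Δx|,|Δy|) = gcd(60,41) + gcd(94,7) + gcd(49,71) + gcd(15,37) = 1+1+1+1 = 4.
By Pick's theorem I = A − B/2 + 1 = 2091 − 4/2 + 1 = 2090.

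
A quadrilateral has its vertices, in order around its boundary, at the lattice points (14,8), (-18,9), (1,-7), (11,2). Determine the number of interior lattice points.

261

The shoelace formula gives twice the area as |[14·9 − (-18)·8] + [(-18)·(-7) − 1·9] + [1·2 − 11·(-7)] + [11·8 − 14·2]| = 526, so the area is 263.
Summing gcd(|Δx|,|Δy|) over the edges gives the boundary count: gcd(32,1) + gcd(19,16) + gcd(10,9) + gcd(3,6) = 1+1+1+3 = 6.
Pick's theorem gives I = A − B/2 + 1 = 263 − 6/2 + 1 = 261.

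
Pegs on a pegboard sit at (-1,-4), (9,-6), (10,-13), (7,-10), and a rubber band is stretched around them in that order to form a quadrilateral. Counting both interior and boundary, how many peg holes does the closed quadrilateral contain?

36

The shoelace formula gives twice the area as |[(-1)·(-6) − 9·(-4)] + [9·(-13) − 10·(-6)] + [10·(-10) − 7·(-13)] + [7·(-4) − (-1)·(-10)]| = 62, so the area is 31.
Summing gcd(|Δx|,|Δy|) over the edges gives the boundary count: gcd(10,2) + gcd(1,7) + gcd(3,3) + gcd(8,6) = 2+1+3+2 = 8.
Pick's theorem gives I = A − B/2 + 1 = 31 − 8/2 + 1 = 28, so the closed region contains I + B = 28 + 8 = 36 lattice points.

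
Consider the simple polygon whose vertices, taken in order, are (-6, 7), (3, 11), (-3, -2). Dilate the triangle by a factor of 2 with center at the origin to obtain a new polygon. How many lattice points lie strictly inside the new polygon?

182

Using the shoelace formula, 2A = |((-6)·11 − 3·7) + (3·(-2) − (-3)·11) + ((-3)·7 − (-6)·(-2))| = 93, so the area is 93/2.
Summing gcd(|Δx|,|Δy|) over the edges gives the boundary count: gcd(9,4) + gcd(6,13) + gcd(3,9) = 1+1+3 = 5.
Scaling by 2 multiplies the area by 2² = 4 (so the new area is 186) and multiplies the boundary lattice-point count by 2, giving 10.
By Pick's theorem, the interior count of the dilated polygon is 186 − 10/2 + 1 = 182.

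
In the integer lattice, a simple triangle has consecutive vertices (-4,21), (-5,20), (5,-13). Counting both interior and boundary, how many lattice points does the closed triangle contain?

The shoelace formula gives twice the area as |((-4)·20 − (-5)·21) + ((-5)·(-13) − 5·20) + (5·21 − (-4)·(-13))| = 43, so the area is 21.5.
Along each edge there are gcd(|Δx|,|Δy|)+1 lattice points, so counting each shared vertex once the boundary has gcd(1,1) + gcd(10,33) + gcd(9,34) = 1+1+1 = 3.
Pick's theorem gives I = A − B/2 + 1 = 21.5 − 3/2 + 1 = 21, so the closed region contains I + B = 21 + 3 = 24 lattice points.

24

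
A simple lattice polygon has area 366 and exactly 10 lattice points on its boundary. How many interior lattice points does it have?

362

From Pick's theorem, I = A − B/2 + 1 = 366 − 10/2 + 1 = 362.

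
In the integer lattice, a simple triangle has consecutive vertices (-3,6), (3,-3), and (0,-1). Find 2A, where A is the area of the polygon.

15

By the shoelace formula, twice the signed area is |[(-3)·(-3) − 3·6] + [3·(-1) − 0·(-3)] + [0·6 − (-3)·(-1)]| = 15, so the area is 7.5.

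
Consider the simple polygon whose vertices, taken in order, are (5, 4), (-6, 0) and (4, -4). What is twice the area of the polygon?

The shoelace formula gives twice the area as |[5·0 − (-6)·4] + [(-6)·(-4) − 4·0] + [4·4 − 5·(-4)]| = 84, so the area is 42.

84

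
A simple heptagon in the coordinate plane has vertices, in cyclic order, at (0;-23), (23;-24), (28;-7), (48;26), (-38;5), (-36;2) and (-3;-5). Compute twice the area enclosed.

Using the shoelace formula, 2A = |[0·(-24) − 23·(-23)] + [23·(-7) − 28·(-24)] + [28·26 − 48·(-7)] + [48·5 − (-38)·26] + [(-38)·2 − (-36)·5] + [(-36)·(-5) − (-3)·2] + [(-3)·(-23) − 0·(-5)]| = 3691, so the area is 1845.5.

3691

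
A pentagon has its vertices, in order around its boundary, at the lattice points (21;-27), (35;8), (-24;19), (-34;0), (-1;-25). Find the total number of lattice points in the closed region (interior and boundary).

The shoelace formula gives twice the area as |[21·8 − 35·(-27)] + [35·19 − (-24)·8] + [(-24)·0 − (-34)·19] + [(-34)·(-25) − (-1)·0] + [(-1)·(-27) − 21·(-25)]| = 4018, so the area is 2009.
Along each edge there are gcd(|Δx|,|Δy|)+1 lattice points, so counting each shared vertex once the boundary has gcd(14,35) + gcd(59,11) + gcd(10,19) + gcd(33,25) + gcd(22,2) = 7+1+1+1+2 = 12.
Pick's theorem gives I = A − B/2 + 1 = 2009 − 12/2 + 1 = 2004, so the closed region contains I + B = 2004 + 12 = 2016 lattice points.

2016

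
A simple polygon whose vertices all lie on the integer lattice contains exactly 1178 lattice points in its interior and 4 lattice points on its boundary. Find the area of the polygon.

By Pick's theorem, A = I + B/2 − 1 = 1178 + 4/2 − 1 = 1179.

1179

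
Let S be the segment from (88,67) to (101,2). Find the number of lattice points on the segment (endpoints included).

The number of lattice points on a segment between lattice points is gcd(|Δx|,|Δy|) + 1 = gcd(13,65) + 1 = 13 + 1 = 14.

14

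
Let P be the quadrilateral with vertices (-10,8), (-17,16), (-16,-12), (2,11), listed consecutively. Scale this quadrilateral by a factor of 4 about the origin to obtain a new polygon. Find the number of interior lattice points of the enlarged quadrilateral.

3269

Using the shoelace formula, 2A = |[(-10)·16 − (-17)·8] + [(-17)·(-12) − (-16)·16] + [(-16)·11 − 2·(-12)] + [2·8 − (-10)·11]| = 410, so the area is 205.
Along each edge there are gcd(|Δx|,|Δy|)+1 lattice points, so counting each shared vertex once the boundary has gcd(7,8) + gcd(1,28) + gcd(18,23) + gcd(12,3) = 1+1+1+3 = 6.
Scaling by 4 multiplies the area by 4² = 16 (so the new area is 3280) and multiplies the boundary lattice-point count by 4, giving 24.
By Pick's theorem, the interior count of the dilated polygon is 3280 − 24/2 + 1 = 3269.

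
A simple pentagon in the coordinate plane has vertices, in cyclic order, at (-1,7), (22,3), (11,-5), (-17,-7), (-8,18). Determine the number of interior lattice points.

429

By the shoelace formula, twice the signed area is |[(-1)·3 − 22·7] + [22·(-5) − 11·3] + [11·(-7) − (-17)·(-5)] + [(-17)·18 − (-8)·(-7)] + [(-8)·7 − (-1)·18]| = 862, so the area is 431.
Summing gcd(|Δx|,|Δy|) over the edges gives the boundary count: gcd(23,4) + gcd(11,8) + gcd(28,2) + gcd(9,25) + gcd(7,11) = 1+1+2+1+1 = 6.
By Pick's theorem A = I + B/2 − 1, so I = 431 − 6/2 + 1 = 429.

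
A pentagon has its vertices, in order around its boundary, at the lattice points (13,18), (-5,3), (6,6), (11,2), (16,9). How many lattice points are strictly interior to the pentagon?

Using the shoelace formula, 2A = |[13·3 − (-5)·18] + [(-5)·6 − 6·3] + [6·2 − 11·6] + [11·9 − 16·2] + [16·18 − 13·9]| = 265, so the area is 132.5.
Along each edge there are gcd(|Δx|,|Δy|)+1 lattice points, so counting each shared vertex once the boundary has gcd(18,15) + gcd(11,3) + gcd(5,4) + gcd(5,7) + gcd(3,9) = 3+1+1+1+3 = 9.
By Pick's theorem A = I + B/2 − 1, so I = 132.5 − 9/2 + 1 = 129.

129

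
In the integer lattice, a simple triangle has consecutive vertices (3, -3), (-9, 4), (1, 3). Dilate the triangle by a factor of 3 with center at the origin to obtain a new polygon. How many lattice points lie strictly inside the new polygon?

256

The shoelace formula gives twice the area as |[3·4 − (-9)·(-3)] + [(-9)·3 − 1·4] + [1·(-3) − 3·3]| = 58, so the area is 29.
Along each edge there are gcd(|Δx|,|Δy|)+1 lattice points, so counting each shared vertex once the boundary has gcd(12,7) + gcd(10,1) + gcd(2,6) = 1+1+2 = 4.
Scaling by 3 multiplies the area by 3² = 9 (so the new area is 261) and multiplies the boundary lattice-point count by 3, giving 12.
By Pick's theorem, the interior count of the dilated polygon is 261 − 12/2 + 1 = 256.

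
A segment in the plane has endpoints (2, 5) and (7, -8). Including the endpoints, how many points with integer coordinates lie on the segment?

2

The number of lattice points on a segment between lattice points is gcd(|Δx|,|Δy|) + 1 = gcd(5,13) + 1 = 1 + 1 = 2.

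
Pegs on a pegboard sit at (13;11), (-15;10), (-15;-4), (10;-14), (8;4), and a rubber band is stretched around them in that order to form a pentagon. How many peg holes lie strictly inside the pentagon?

By the shoelace formula, twice the signed area is |[13·10 − (-15)·11] + [(-15)·(-4) − (-15)·10] + [(-15)·(-14) − 10·(-4)] + [10·4 − 8·(-14)] + [8·11 − 13·4]| = 943, so the area is 943/2.
Summing gcd(|Δx|,|Δy|) over the edges gives the boundary count: gcd(28,1) + gcd(0,14) + gcd(25,10) + gcd(2,18) + gcd(5,7) = 1+14+5+2+1 = 23.
By Pick's theorem A = I + B/2 − 1, so I = 943/2 − 23/2 + 1 = 461.

461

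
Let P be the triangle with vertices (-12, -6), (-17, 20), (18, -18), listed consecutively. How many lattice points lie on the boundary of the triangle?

8

Summing gcd(|Δx|,|Δy|) over the edges gives the boundary count: gcd(5,26) + gcd(35,38) + gcd(30,12) = 1+1+6 = 8.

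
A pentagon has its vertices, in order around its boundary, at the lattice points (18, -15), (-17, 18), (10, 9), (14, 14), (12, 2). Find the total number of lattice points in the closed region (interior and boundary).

311

Using the shoelace formula, 2A = |[18·18 − (-17)·(-15)] + [(-17)·9 − 10·18] + [10·14 − 14·9] + [14·2 − 12·14] + [12·(-15) − 18·2]| = 606, so the area is 303.
Along each edge there are gcd(|Δx|,|Δy|)+1 lattice points, so counting each shared vertex once the boundary has gcd(35,33) + gcd(27,9) + gcd(4,5) + gcd(2,12) + gcd(6,17) = 1+9+1+2+1 = 14.
Pick's theorem gives I = A − B/2 + 1 = 303 − 14/2 + 1 = 297, so the closed region contains I + B = 297 + 14 = 311 lattice points.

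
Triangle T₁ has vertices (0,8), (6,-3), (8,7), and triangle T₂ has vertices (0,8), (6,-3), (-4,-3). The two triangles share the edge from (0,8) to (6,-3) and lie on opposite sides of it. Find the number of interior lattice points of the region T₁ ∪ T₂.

The union is the simple quadrilateral with vertices (0,8), (8,7), (6,-3), (-4,-3) in order.
The shoelace formula gives twice the area as |(0·7 − 8·8) + (8·(-3) − 6·7) + (6·(-3) − (-4)·(-3)) + ((-4)·8 − 0·(-3))| = 192, so the area is 96.
Summing gcd(|Δx|,|Δy|) over the edges gives the boundary count: gcd(8,1) + gcd(2,10) + gcd(10,0) + gcd(4,11) = 1+2+10+1 = 14.
By Pick's theorem I = A − B/2 + 1 = 96 − 14/2 + 1 = 90.

90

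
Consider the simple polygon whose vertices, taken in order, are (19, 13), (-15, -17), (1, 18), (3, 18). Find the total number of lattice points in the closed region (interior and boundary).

By the shoelace formula, twice the signed area is |(19·(-17) − (-15)·13) + ((-15)·18 − 1·(-17)) + (1·18 − 3·18) + (3·13 − 19·18)| = 720, so the area is 360.
The number of boundary lattice points is Σ gcd(|Δx|,|Δy|) = gcd(34,30) + gcd(16,35) + gcd(2,0) + gcd(16,5) = 2+1+2+1 = 6.
Pick's theorem gives I = A − B/2 + 1 = 360 − 6/2 + 1 = 358, so the closed region contains I + B = 358 + 6 = 364 lattice points.

364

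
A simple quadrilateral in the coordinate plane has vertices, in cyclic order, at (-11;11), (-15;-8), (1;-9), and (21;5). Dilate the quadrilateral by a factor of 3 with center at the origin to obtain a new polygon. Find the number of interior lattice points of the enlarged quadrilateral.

By the shoelace formula, twice the signed area is |[(-11)·(-8) − (-15)·11] + [(-15)·(-9) − 1·(-8)] + [1·5 − 21·(-9)] + [21·11 − (-11)·5]| = 876, so the area is 438.
Along each edge there are gcd(|Δx|,|Δy|)+1 lattice points, so counting each shared vertex once the boundary has gcd(4,19) + gcd(16,1) + gcd(20,14) + gcd(32,6) = 1+1+2+2 = 6.
Scaling by 3 multiplies the area by 3² = 9 (so the new area is 3942) and multiplies the boundary lattice-point count by 3, giving 18.
By Pick's theorem, the interior count of the dilated polygon is 3942 − 18/2 + 1 = 3934.

3934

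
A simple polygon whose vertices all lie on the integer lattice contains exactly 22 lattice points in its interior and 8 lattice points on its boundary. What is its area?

By Pick's theorem, A = I + B/2 − 1 = 22 + 8/2 − 1 = 25.

25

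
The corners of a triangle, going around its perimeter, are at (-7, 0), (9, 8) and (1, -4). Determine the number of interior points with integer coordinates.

57

The shoelace formula gives twice the area as |[(-7)·8 − 9·0] + [9·(-4) − 1·8] + [1·0 − (-7)·(-4)]| = 128, so the area is 64.
Summing gcd(|Δx|,|Δy|) over the edges gives the boundary count: gcd(16,8) + gcd(8,12) + gcd(8,4) = 8+4+4 = 16.
Pick's theorem gives I = A − B/2 + 1 = 64 − 16/2 + 1 = 57.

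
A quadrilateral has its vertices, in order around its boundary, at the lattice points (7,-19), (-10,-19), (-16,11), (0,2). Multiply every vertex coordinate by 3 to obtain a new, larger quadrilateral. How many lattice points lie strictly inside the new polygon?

By the shoelace formula, twice the signed area is |[7·(-19) − (-10)·(-19)] + [(-10)·11 − (-16)·(-19)] + [(-16)·2 − 0·11] + [0·(-19) − 7·2]| = 783, so the area is 783/2.
Summing gcd(|Δx|,|Δy|) over the edges gives the boundary count: gcd(17,0) + gcd(6,30) + gcd(16,9) + gcd(7,21) = 17+6+1+7 = 31.
Scaling by 3 multiplies the area by 3² = 9 (so the new area is 3523.5) and multiplies the boundary lattice-point count by 3, giving 93.
By Pick's theorem, the interior count of the dilated polygon is 3523.5 − 93/2 + 1 = 3478.

3478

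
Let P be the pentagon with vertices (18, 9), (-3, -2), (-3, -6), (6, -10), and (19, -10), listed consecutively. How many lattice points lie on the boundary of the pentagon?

Along each edge there are gcd(|Δx|,|Δy|)+1 lattice points, so counting each shared vertex once the boundary has gcd(21,11) + gcd(0,4) + gcd(9,4) + gcd(13,0) + gcd(1,19) = 1+4+1+13+1 = 20.

20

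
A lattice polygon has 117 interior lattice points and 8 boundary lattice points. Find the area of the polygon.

Pick's theorem states A = I + B/2 − 1, so A = 117 + 8/2 − 1 = 120.

120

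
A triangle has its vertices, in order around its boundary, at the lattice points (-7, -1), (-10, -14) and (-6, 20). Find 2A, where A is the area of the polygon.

50

By the shoelace formula, twice the signed area is |((-7)·(-14) − (-10)·(-1)) + ((-10)·20 − (-6)·(-14)) + ((-6)·(-1) − (-7)·20)| = 50, so the area is 25.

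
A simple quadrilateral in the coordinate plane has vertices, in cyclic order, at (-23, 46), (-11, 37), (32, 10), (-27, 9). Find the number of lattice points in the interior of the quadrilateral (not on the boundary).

1056

Using the shoelace formula, 2A = |((-23)·37 − (-11)·46) + ((-11)·10 − 32·37) + (32·9 − (-27)·10) + ((-27)·46 − (-23)·9)| = 2116, so the area is 1058.
Along each edge there are gcd(|Δx|,|Δy|)+1 lattice points, so counting each shared vertex once the boundary has gcd(12,9) + gcd(43,27) + gcd(59,1) + gcd(4,37) = 3+1+1+1 = 6.
By Pick's theorem A = I + B/2 − 1, so I = 1058 − 6/2 + 1 = 1056.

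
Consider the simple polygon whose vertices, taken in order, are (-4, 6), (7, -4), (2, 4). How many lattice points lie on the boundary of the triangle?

The number of boundary lattice points is Σ gcd(|Δx|,|Δy|) = gcd(11,10) + gcd(5,8) + gcd(6,2) = 1+1+2 = 4.

4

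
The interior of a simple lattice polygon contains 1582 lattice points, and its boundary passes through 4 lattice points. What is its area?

1583

Pick's theorem states A = I + B/2 − 1, so A = 1582 + 4/2 − 1 = 1583.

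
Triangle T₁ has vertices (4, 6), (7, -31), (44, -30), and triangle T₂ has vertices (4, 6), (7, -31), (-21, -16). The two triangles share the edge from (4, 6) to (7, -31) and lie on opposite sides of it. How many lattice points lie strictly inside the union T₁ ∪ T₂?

The union is the simple quadrilateral with vertices (4, 6), (44, -30), (7, -31), (-21, -16) in order.
The shoelace formula gives twice the area as |(4·(-30) − 44·6) + (44·(-31) − 7·(-30)) + (7·(-16) − (-21)·(-31)) + ((-21)·6 − 4·(-16))| = 2363, so the area is 1181.5.
Along each edge there are gcd(|Δx|,|Δy|)+1 lattice points, so counting each shared vertex once the boundary has gcd(40,36) + gcd(37,1) + gcd(28,15) + gcd(25,22) = 4+1+1+1 = 7.
By Pick's theorem I = A − B/2 + 1 = 1181.5 − 7/2 + 1 = 1179.

1179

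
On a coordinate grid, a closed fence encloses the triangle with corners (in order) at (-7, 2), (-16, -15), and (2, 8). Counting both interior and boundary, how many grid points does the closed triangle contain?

53

By the shoelace formula, twice the signed area is |((-7)·(-15) − (-16)·2) + ((-16)·8 − 2·(-15)) + (2·2 − (-7)·8)| = 99, so the area is 49.5.
Summing gcd(|Δx|,|Δy|) over the edges gives the boundary count: gcd(9,17) + gcd(18,23) + gcd(9,6) = 1+1+3 = 5.
Pick's theorem gives I = A − B/2 + 1 = 49.5 − 5/2 + 1 = 48, so the closed region contains I + B = 48 + 5 = 53 lattice points.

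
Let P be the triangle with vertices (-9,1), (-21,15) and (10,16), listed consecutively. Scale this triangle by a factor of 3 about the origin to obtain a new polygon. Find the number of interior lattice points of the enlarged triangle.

By the shoelace formula, twice the signed area is |((-9)·15 − (-21)·1) + ((-21)·16 − 10·15) + (10·1 − (-9)·16)| = 446, so the area is 223.
Along each edge there are gcd(|Δx|,|Δy|)+1 lattice points, so counting each shared vertex once the boundary has gcd(12,14) + gcd(31,1) + gcd(19,15) = 2+1+1 = 4.
Scaling by 3 multiplies the area by 3² = 9 (so the new area is 2007) and multiplies the boundary lattice-point count by 3, giving 12.
By Pick's theorem, the interior count of the dilated polygon is 2007 − 12/2 + 1 = 2002.

2002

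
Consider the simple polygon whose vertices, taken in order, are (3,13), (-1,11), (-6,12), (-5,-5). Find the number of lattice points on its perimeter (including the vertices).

Summing gcd(|Δx|,|Δy|) over the edges gives the boundary count: gcd(4,2) + gcd(5,1) + gcd(1,17) + gcd(8,18) = 2+1+1+2 = 6.

6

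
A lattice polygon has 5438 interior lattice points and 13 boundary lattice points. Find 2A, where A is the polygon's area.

10887

Pick's theorem states A = I + B/2 − 1, so A = 5438 + 13/2 − 1 = 10887/2.
Hence 2A = 10887.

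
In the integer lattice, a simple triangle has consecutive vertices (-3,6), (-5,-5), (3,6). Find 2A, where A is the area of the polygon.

The shoelace formula gives twice the area as |[(-3)·(-5) − (-5)·6] + [(-5)·6 − 3·(-5)] + [3·6 − (-3)·6]| = 66, so the area is 33.

66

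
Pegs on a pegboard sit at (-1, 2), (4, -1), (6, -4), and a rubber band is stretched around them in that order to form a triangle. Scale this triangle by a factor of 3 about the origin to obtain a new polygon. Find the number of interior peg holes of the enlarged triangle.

The shoelace formula gives twice the area as |((-1)·(-1) − 4·2) + (4·(-4) − 6·(-1)) + (6·2 − (-1)·(-4))| = 9, so the area is 9/2.
Along each edge there are gcd(|Δx|,|Δy|)+1 lattice points, so counting each shared vertex once the boundary has gcd(5,3) + gcd(2,3) + gcd(7,6) = 1+1+1 = 3.
Scaling by 3 multiplies the area by 3² = 9 (so the new area is 40.5) and multiplies the boundary lattice-point count by 3, giving 9.
By Pick's theorem, the interior count of the dilated polygon is 40.5 − 9/2 + 1 = 37.

37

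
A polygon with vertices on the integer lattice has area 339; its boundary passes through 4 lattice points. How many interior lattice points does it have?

338

Pick's theorem A = I + B/2 − 1 rearranges to I = A − B/2 + 1 = 339 − 4/2 + 1 = 338.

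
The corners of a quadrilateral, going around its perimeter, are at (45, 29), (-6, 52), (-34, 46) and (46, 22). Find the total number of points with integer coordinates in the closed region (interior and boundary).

750

By the shoelace formula, twice the signed area is |[45·52 − (-6)·29] + [(-6)·46 − (-34)·52] + [(-34)·22 − 46·46] + [46·29 − 45·22]| = 1486, so the area is 743.
Summing gcd(|Δx|,|Δy|) over the edges gives the boundary count: gcd(51,23) + gcd(28,6) + gcd(80,24) + gcd(1,7) = 1+2+8+1 = 12.
Pick's theorem gives I = A − B/2 + 1 = 743 − 12/2 + 1 = 738, so the closed region contains I + B = 738 + 12 = 750 lattice points.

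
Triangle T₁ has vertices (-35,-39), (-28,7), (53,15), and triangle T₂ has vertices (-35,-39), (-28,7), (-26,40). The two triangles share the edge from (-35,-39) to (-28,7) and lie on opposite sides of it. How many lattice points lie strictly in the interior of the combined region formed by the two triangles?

The union is the simple quadrilateral with vertices (-35,-39), (53,15), (-28,7), (-26,40) in order.
Using the shoelace formula, 2A = |((-35)·15 − 53·(-39)) + (53·7 − (-28)·15) + ((-28)·40 − (-26)·7) + ((-26)·(-39) − (-35)·40)| = 3809, so the area is 3809/2.
Along each edge there are gcd(|Δx|,|Δy|)+1 lattice points, so counting each shared vertex once the boundary has gcd(88,54) + gcd(81,8) + gcd(2,33) + gcd(9,79) = 2+1+1+1 = 5.
By Pick's theorem I = A − B/2 + 1 = 3809/2 − 5/2 + 1 = 1903.

1903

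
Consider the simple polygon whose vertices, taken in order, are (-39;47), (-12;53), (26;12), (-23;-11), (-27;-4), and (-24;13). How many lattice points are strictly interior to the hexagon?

2151

By the shoelace formula, twice the signed area is |[(-39)·53 − (-12)·47] + [(-12)·12 − 26·53] + [26·(-11) − (-23)·12] + [(-23)·(-4) − (-27)·(-11)] + [(-27)·13 − (-24)·(-4)] + [(-24)·47 − (-39)·13]| = 4308, so the area is 2154.
Summing gcd(|Δx|,|Δy|) over the edges gives the boundary count: gcd(27,6) + gcd(38,41) + gcd(49,23) + gcd(4,7) + gcd(3,17) + gcd(15,34) = 3+1+1+1+1+1 = 8.
Pick's theorem gives I = A − B/2 + 1 = 2154 − 8/2 + 1 = 2151.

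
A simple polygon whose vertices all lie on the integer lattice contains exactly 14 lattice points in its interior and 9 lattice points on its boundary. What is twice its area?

Pick's theorem states A = I + B/2 − 1, so A = 14 + 9/2 − 1 = 35/2.
Hence 2A = 35.

35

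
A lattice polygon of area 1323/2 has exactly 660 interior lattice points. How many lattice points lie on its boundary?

Pick's theorem gives A = I + B/2 − 1, so B = 2(A − I + 1) = 2(1323/2 − 660 + 1) = 5.

5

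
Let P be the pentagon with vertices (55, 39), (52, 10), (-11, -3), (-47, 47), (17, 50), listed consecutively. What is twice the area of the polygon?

7418

Using the shoelace formula, 2A = |(55·10 − 52·39) + (52·(-3) − (-11)·10) + ((-11)·47 − (-47)·(-3)) + ((-47)·50 − 17·47) + (17·39 − 55·50)| = 7418, so the area is 3709.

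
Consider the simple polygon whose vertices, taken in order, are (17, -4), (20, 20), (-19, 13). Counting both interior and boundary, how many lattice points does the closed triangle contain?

461

The shoelace formula gives twice the area as |[17·20 − 20·(-4)] + [20·13 − (-19)·20] + [(-19)·(-4) − 17·13]| = 915, so the area is 457.5.
The number of boundary lattice points is Σ gcd(|Δx|,|Δy|) = gcd(3,24) + gcd(39,7) + gcd(36,17) = 3+1+1 = 5.
Pick's theorem gives I = A − B/2 + 1 = 457.5 − 5/2 + 1 = 456, so the closed region contains I + B = 456 + 5 = 461 lattice points.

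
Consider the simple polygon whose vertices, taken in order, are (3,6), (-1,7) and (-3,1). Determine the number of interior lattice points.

By the shoelace formula, twice the signed area is |(3·7 − (-1)·6) + ((-1)·1 − (-3)·7) + ((-3)·6 − 3·1)| = 26, so the area is 13.
The number of boundary lattice points is Σ gcd(|Δx|,|Δy|) = gcd(4,1) + gcd(2,6) + gcd(6,5) = 1+2+1 = 4.
By Pick's theorem A = I + B/2 − 1, so I = 13 − 4/2 + 1 = 12.

12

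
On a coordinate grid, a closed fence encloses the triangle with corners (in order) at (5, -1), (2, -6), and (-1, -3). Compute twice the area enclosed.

The shoelace formula gives twice the area as |(5·(-6) − 2·(-1)) + (2·(-3) − (-1)·(-6)) + ((-1)·(-1) − 5·(-3))| = 24, so the area is 12.

24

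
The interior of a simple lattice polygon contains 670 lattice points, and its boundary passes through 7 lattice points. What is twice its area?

Pick's theorem states A = I + B/2 − 1, so A = 670 + 7/2 − 1 = 1345/2.
Hence 2A = 1345.

1345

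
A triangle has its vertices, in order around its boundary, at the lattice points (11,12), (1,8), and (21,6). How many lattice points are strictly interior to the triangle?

48

Using the shoelace formula, 2A = |[11·8 − 1·12] + [1·6 − 21·8] + [21·12 − 11·6]| = 100, so the area is 50.
The number of boundary lattice points is Σ gcd(|Δx|,|Δy|) = gcd(10,4) + gcd(20,2) + gcd(10,6) = 2+2+2 = 6.
Pick's theorem gives I = A − B/2 + 1 = 50 − 6/2 + 1 = 48.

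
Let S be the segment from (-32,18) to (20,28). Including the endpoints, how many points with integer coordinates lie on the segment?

The number of lattice points on a segment between lattice points is gcd(|Δx|,|Δy|) + 1 = gcd(52,10) + 1 = 2 + 1 = 3.

3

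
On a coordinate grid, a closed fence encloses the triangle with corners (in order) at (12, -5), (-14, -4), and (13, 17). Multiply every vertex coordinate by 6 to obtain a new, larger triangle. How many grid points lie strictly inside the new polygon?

10300

The shoelace formula gives twice the area as |(12·(-4) − (-14)·(-5)) + ((-14)·17 − 13·(-4)) + (13·(-5) − 12·17)| = 573, so the area is 286.5.
Along each edge there are gcd(|Δx|,|Δy|)+1 lattice points, so counting each shared vertex once the boundary has gcd(26,1) + gcd(27,21) + gcd(1,22) = 1+3+1 = 5.
Scaling by 6 multiplies the area by 6² = 36 (so the new area is 10314) and multiplies the boundary lattice-point count by 6, giving 30.
By Pick's theorem, the interior count of the dilated polygon is 10314 − 30/2 + 1 = 10300.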